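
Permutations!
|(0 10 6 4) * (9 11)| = 4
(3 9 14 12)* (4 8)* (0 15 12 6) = (0 15 12 3 9 14 6)(4 8) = [15, 1, 2, 9, 8, 5, 0, 7, 4, 14, 10, 11, 3, 13, 6, 12]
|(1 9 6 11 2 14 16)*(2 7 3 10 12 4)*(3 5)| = 13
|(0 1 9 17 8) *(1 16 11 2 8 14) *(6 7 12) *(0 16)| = 12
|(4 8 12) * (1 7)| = 6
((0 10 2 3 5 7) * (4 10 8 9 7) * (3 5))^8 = (10)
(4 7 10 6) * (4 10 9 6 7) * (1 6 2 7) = (1 6 10)(2 7 9) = [0, 6, 7, 3, 4, 5, 10, 9, 8, 2, 1]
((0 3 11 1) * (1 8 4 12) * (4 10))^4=(0 10)(1 8)(3 4)(11 12)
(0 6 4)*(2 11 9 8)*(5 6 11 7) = [11, 1, 7, 3, 0, 6, 4, 5, 2, 8, 10, 9] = (0 11 9 8 2 7 5 6 4)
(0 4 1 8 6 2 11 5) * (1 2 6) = (0 4 2 11 5)(1 8) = [4, 8, 11, 3, 2, 0, 6, 7, 1, 9, 10, 5]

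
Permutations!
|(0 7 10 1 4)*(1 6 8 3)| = 8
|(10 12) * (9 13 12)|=4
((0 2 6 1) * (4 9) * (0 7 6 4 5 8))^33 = ((0 2 4 9 5 8)(1 7 6))^33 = (0 9)(2 5)(4 8)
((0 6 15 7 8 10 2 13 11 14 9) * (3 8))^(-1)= (0 9 14 11 13 2 10 8 3 7 15 6)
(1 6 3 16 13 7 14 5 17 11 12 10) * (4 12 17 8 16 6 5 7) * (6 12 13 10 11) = (1 5 8 16 10)(3 12 11 17 6)(4 13)(7 14) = [0, 5, 2, 12, 13, 8, 3, 14, 16, 9, 1, 17, 11, 4, 7, 15, 10, 6]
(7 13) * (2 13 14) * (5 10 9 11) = (2 13 7 14)(5 10 9 11) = [0, 1, 13, 3, 4, 10, 6, 14, 8, 11, 9, 5, 12, 7, 2]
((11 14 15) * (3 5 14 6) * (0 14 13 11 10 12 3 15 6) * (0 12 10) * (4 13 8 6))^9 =(0 6 5 12 13 14 15 8 3 11 4)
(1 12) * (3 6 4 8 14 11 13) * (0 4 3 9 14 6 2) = (0 4 8 6 3 2)(1 12)(9 14 11 13) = [4, 12, 0, 2, 8, 5, 3, 7, 6, 14, 10, 13, 1, 9, 11]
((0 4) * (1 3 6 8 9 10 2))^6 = (1 2 10 9 8 6 3)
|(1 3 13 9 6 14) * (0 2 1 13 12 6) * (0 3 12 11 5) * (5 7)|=12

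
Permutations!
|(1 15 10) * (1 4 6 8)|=6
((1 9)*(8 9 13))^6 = ((1 13 8 9))^6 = (1 8)(9 13)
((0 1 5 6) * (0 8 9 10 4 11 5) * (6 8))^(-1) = ((0 1)(4 11 5 8 9 10))^(-1) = (0 1)(4 10 9 8 5 11)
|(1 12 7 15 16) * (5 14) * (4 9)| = 10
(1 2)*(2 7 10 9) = (1 7 10 9 2) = [0, 7, 1, 3, 4, 5, 6, 10, 8, 2, 9]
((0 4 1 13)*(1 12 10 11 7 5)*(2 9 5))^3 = (0 10 2 1 4 11 9 13 12 7 5)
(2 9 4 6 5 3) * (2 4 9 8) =(9)(2 8)(3 4 6 5) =[0, 1, 8, 4, 6, 3, 5, 7, 2, 9]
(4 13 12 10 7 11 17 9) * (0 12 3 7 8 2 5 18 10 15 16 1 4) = (0 12 15 16 1 4 13 3 7 11 17 9)(2 5 18 10 8) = [12, 4, 5, 7, 13, 18, 6, 11, 2, 0, 8, 17, 15, 3, 14, 16, 1, 9, 10]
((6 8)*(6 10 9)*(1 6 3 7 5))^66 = ((1 6 8 10 9 3 7 5))^66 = (1 8 9 7)(3 5 6 10)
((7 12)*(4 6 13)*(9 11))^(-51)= (13)(7 12)(9 11)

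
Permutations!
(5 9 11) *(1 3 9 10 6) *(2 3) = [0, 2, 3, 9, 4, 10, 1, 7, 8, 11, 6, 5] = (1 2 3 9 11 5 10 6)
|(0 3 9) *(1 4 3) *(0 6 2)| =|(0 1 4 3 9 6 2)| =7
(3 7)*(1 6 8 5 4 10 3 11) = [0, 6, 2, 7, 10, 4, 8, 11, 5, 9, 3, 1] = (1 6 8 5 4 10 3 7 11)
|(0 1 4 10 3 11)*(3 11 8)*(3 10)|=7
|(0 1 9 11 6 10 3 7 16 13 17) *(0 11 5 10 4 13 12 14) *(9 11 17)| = 14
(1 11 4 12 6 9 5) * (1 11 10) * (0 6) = (0 6 9 5 11 4 12)(1 10) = [6, 10, 2, 3, 12, 11, 9, 7, 8, 5, 1, 4, 0]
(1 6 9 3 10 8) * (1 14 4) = (1 6 9 3 10 8 14 4) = [0, 6, 2, 10, 1, 5, 9, 7, 14, 3, 8, 11, 12, 13, 4]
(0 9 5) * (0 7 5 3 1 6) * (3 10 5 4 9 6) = (0 6)(1 3)(4 9 10 5 7) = [6, 3, 2, 1, 9, 7, 0, 4, 8, 10, 5]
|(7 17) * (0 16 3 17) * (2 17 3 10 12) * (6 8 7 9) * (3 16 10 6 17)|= 18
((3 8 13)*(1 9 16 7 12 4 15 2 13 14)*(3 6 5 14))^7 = (1 2 16 6 12 14 15 9 13 7 5 4)(3 8)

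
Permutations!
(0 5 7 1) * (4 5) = [4, 0, 2, 3, 5, 7, 6, 1] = (0 4 5 7 1)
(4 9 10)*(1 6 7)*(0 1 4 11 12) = (0 1 6 7 4 9 10 11 12) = [1, 6, 2, 3, 9, 5, 7, 4, 8, 10, 11, 12, 0]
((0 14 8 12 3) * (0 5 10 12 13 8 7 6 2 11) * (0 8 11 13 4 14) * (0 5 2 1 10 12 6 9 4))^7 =(0 8 11 13 2 3 12 5)(1 10 6)(4 9 7 14)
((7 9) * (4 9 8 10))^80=(10)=((4 9 7 8 10))^80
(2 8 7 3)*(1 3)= (1 3 2 8 7)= [0, 3, 8, 2, 4, 5, 6, 1, 7]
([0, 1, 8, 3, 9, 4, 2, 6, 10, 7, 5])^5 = (2 9 10 6 4 8 7 5)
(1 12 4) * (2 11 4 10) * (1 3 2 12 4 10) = (1 4 3 2 11 10 12) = [0, 4, 11, 2, 3, 5, 6, 7, 8, 9, 12, 10, 1]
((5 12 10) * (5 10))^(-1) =((5 12))^(-1) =(5 12)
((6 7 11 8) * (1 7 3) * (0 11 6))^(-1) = ((0 11 8)(1 7 6 3))^(-1) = (0 8 11)(1 3 6 7)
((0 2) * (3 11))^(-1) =(0 2)(3 11)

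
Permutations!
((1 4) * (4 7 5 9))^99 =(1 4 9 5 7)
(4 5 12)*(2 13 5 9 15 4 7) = (2 13 5 12 7)(4 9 15) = [0, 1, 13, 3, 9, 12, 6, 2, 8, 15, 10, 11, 7, 5, 14, 4]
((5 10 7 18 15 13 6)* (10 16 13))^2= (5 13)(6 16)(7 15)(10 18)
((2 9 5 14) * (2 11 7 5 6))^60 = (14)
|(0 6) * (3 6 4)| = |(0 4 3 6)| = 4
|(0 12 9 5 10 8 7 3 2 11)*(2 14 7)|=24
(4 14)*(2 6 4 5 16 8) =(2 6 4 14 5 16 8) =[0, 1, 6, 3, 14, 16, 4, 7, 2, 9, 10, 11, 12, 13, 5, 15, 8]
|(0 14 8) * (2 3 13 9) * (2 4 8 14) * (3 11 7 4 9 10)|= |(14)(0 2 11 7 4 8)(3 13 10)|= 6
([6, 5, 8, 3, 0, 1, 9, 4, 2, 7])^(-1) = [4, 5, 8, 3, 7, 1, 0, 9, 2, 6]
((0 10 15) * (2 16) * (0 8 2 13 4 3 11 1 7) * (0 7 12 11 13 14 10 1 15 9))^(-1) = (0 9 10 14 16 2 8 15 11 12 1)(3 4 13)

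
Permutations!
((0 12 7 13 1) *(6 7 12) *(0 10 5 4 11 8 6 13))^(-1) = ((0 13 1 10 5 4 11 8 6 7))^(-1) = (0 7 6 8 11 4 5 10 1 13)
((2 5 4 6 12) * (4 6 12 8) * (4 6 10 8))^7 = ((2 5 10 8 6 4 12))^7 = (12)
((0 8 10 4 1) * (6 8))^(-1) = (0 1 4 10 8 6) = ((0 6 8 10 4 1))^(-1)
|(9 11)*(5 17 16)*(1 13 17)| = 10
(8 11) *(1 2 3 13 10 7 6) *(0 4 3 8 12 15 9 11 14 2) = (0 4 3 13 10 7 6 1)(2 8 14)(9 11 12 15) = [4, 0, 8, 13, 3, 5, 1, 6, 14, 11, 7, 12, 15, 10, 2, 9]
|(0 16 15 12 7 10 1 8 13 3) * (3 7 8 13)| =|(0 16 15 12 8 3)(1 13 7 10)| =12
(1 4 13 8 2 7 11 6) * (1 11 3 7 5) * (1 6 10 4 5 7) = (1 5 6 11 10 4 13 8 2 7 3) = [0, 5, 7, 1, 13, 6, 11, 3, 2, 9, 4, 10, 12, 8]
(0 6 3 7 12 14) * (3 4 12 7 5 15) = (0 6 4 12 14)(3 5 15) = [6, 1, 2, 5, 12, 15, 4, 7, 8, 9, 10, 11, 14, 13, 0, 3]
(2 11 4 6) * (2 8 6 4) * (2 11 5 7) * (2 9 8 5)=(11)(5 7 9 8 6)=[0, 1, 2, 3, 4, 7, 5, 9, 6, 8, 10, 11]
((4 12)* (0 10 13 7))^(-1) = (0 7 13 10)(4 12)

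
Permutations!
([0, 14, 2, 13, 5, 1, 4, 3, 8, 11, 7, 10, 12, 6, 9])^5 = [0, 7, 2, 1, 11, 10, 9, 5, 8, 13, 4, 6, 12, 14, 3]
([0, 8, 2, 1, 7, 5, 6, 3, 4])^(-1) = [0, 3, 2, 7, 8, 5, 6, 4, 1]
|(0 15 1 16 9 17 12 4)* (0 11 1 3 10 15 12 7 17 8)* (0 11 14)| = 60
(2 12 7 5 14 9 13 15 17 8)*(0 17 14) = (0 17 8 2 12 7 5)(9 13 15 14) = [17, 1, 12, 3, 4, 0, 6, 5, 2, 13, 10, 11, 7, 15, 9, 14, 16, 8]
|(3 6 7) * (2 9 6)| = 5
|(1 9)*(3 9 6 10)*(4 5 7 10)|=8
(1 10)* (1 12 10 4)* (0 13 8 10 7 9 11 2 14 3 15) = [13, 4, 14, 15, 1, 5, 6, 9, 10, 11, 12, 2, 7, 8, 3, 0] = (0 13 8 10 12 7 9 11 2 14 3 15)(1 4)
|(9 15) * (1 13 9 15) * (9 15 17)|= 5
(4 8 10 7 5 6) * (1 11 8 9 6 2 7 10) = [0, 11, 7, 3, 9, 2, 4, 5, 1, 6, 10, 8] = (1 11 8)(2 7 5)(4 9 6)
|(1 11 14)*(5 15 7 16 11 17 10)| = 9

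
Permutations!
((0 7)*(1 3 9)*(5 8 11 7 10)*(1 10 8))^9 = (0 8 11 7)(1 5 10 9 3)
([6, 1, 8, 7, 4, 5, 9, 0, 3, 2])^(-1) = (0 7 3 8 2 9 6)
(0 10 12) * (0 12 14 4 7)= (0 10 14 4 7)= [10, 1, 2, 3, 7, 5, 6, 0, 8, 9, 14, 11, 12, 13, 4]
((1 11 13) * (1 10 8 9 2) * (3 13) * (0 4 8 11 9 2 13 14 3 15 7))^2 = (0 8 1 13 11 7 4 2 9 10 15) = ((0 4 8 2 1 9 13 10 11 15 7)(3 14))^2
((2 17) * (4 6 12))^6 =(17)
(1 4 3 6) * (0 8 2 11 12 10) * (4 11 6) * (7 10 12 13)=[8, 11, 6, 4, 3, 5, 1, 10, 2, 9, 0, 13, 12, 7]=(0 8 2 6 1 11 13 7 10)(3 4)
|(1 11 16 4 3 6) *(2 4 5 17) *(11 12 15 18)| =12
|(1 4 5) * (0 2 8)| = |(0 2 8)(1 4 5)| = 3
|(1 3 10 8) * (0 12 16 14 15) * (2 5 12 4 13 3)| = 13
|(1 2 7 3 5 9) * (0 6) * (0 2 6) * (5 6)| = 12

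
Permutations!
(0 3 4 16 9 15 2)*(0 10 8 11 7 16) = [3, 1, 10, 4, 0, 5, 6, 16, 11, 15, 8, 7, 12, 13, 14, 2, 9] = (0 3 4)(2 10 8 11 7 16 9 15)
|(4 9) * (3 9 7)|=4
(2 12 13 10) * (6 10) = (2 12 13 6 10) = [0, 1, 12, 3, 4, 5, 10, 7, 8, 9, 2, 11, 13, 6]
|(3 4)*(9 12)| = |(3 4)(9 12)| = 2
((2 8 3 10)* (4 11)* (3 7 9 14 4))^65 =((2 8 7 9 14 4 11 3 10))^65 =(2 7 14 11 10 8 9 4 3)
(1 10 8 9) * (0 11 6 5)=(0 11 6 5)(1 10 8 9)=[11, 10, 2, 3, 4, 0, 5, 7, 9, 1, 8, 6]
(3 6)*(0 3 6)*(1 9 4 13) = [3, 9, 2, 0, 13, 5, 6, 7, 8, 4, 10, 11, 12, 1] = (0 3)(1 9 4 13)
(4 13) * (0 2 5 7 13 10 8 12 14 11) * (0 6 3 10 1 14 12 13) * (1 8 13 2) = (0 1 14 11 6 3 10 13 4 8 2 5 7) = [1, 14, 5, 10, 8, 7, 3, 0, 2, 9, 13, 6, 12, 4, 11]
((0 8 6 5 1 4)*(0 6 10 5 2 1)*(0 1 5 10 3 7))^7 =(10)(0 7 3 8)(1 6 5 4 2)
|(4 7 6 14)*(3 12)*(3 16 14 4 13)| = 15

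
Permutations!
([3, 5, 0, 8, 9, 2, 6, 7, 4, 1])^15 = (0 2 5 1 9 4 8 3)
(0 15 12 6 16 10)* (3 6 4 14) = (0 15 12 4 14 3 6 16 10) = [15, 1, 2, 6, 14, 5, 16, 7, 8, 9, 0, 11, 4, 13, 3, 12, 10]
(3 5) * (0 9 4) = (0 9 4)(3 5) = [9, 1, 2, 5, 0, 3, 6, 7, 8, 4]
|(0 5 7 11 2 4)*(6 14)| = 6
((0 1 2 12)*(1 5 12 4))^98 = (0 12 5)(1 4 2)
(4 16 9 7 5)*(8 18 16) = (4 8 18 16 9 7 5) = [0, 1, 2, 3, 8, 4, 6, 5, 18, 7, 10, 11, 12, 13, 14, 15, 9, 17, 16]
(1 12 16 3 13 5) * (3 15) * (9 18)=(1 12 16 15 3 13 5)(9 18)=[0, 12, 2, 13, 4, 1, 6, 7, 8, 18, 10, 11, 16, 5, 14, 3, 15, 17, 9]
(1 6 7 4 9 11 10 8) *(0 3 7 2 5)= [3, 6, 5, 7, 9, 0, 2, 4, 1, 11, 8, 10]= (0 3 7 4 9 11 10 8 1 6 2 5)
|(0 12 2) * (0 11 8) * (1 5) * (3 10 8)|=14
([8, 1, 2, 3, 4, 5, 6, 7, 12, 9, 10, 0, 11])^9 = [8, 1, 2, 3, 4, 5, 6, 7, 12, 9, 10, 0, 11]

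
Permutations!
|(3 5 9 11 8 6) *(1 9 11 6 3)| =|(1 9 6)(3 5 11 8)| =12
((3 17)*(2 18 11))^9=(18)(3 17)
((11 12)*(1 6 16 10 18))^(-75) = (18)(11 12)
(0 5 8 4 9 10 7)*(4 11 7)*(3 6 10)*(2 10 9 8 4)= (0 5 4 8 11 7)(2 10)(3 6 9)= [5, 1, 10, 6, 8, 4, 9, 0, 11, 3, 2, 7]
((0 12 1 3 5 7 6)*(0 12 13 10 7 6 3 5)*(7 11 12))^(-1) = (0 3 7 6 5 1 12 11 10 13)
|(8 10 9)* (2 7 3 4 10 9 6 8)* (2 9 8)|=|(2 7 3 4 10 6)|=6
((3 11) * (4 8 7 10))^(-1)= (3 11)(4 10 7 8)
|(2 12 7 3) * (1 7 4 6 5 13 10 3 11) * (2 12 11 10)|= |(1 7 10 3 12 4 6 5 13 2 11)|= 11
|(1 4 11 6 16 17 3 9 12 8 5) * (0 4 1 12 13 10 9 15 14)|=9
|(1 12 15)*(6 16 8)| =3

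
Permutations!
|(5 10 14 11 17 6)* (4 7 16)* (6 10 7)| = |(4 6 5 7 16)(10 14 11 17)| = 20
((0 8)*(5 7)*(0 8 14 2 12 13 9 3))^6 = (0 3 9 13 12 2 14)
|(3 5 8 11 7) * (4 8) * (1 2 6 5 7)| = 14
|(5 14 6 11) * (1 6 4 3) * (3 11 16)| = 4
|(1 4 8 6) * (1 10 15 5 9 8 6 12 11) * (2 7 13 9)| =13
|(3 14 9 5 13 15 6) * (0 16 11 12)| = 28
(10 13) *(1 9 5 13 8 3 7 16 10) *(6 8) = [0, 9, 2, 7, 4, 13, 8, 16, 3, 5, 6, 11, 12, 1, 14, 15, 10] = (1 9 5 13)(3 7 16 10 6 8)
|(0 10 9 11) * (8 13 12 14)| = 4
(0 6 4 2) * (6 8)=(0 8 6 4 2)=[8, 1, 0, 3, 2, 5, 4, 7, 6]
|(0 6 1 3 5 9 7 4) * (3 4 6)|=|(0 3 5 9 7 6 1 4)|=8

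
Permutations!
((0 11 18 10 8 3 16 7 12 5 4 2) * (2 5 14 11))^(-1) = (0 2)(3 8 10 18 11 14 12 7 16)(4 5)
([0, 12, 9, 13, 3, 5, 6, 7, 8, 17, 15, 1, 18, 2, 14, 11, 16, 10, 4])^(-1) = [0, 11, 13, 4, 18, 5, 6, 7, 8, 2, 17, 15, 1, 3, 14, 10, 16, 9, 12]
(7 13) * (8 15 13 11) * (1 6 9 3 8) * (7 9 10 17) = (1 6 10 17 7 11)(3 8 15 13 9) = [0, 6, 2, 8, 4, 5, 10, 11, 15, 3, 17, 1, 12, 9, 14, 13, 16, 7]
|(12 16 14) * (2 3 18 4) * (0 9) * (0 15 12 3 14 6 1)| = |(0 9 15 12 16 6 1)(2 14 3 18 4)| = 35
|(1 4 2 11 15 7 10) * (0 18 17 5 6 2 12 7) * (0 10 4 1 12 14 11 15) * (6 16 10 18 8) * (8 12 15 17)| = 18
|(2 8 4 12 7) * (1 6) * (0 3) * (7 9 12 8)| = |(0 3)(1 6)(2 7)(4 8)(9 12)| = 2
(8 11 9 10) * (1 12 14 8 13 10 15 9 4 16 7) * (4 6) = [0, 12, 2, 3, 16, 5, 4, 1, 11, 15, 13, 6, 14, 10, 8, 9, 7] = (1 12 14 8 11 6 4 16 7)(9 15)(10 13)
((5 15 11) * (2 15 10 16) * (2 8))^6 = (2 8 16 10 5 11 15)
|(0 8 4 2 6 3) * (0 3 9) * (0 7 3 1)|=|(0 8 4 2 6 9 7 3 1)|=9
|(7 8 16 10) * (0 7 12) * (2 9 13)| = 6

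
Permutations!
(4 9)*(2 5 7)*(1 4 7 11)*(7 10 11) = (1 4 9 10 11)(2 5 7) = [0, 4, 5, 3, 9, 7, 6, 2, 8, 10, 11, 1]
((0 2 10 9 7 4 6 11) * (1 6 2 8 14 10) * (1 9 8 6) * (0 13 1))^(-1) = ((0 6 11 13 1)(2 9 7 4)(8 14 10))^(-1) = (0 1 13 11 6)(2 4 7 9)(8 10 14)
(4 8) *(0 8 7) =[8, 1, 2, 3, 7, 5, 6, 0, 4] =(0 8 4 7)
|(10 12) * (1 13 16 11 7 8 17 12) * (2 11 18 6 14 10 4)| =|(1 13 16 18 6 14 10)(2 11 7 8 17 12 4)| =7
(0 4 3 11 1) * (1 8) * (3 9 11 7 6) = (0 4 9 11 8 1)(3 7 6) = [4, 0, 2, 7, 9, 5, 3, 6, 1, 11, 10, 8]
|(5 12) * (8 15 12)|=|(5 8 15 12)|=4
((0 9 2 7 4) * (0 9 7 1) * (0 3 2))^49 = (0 7 4 9)(1 3 2) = ((0 7 4 9)(1 3 2))^49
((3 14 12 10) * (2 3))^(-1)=(2 10 12 14 3)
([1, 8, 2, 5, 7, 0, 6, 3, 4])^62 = [5, 0, 2, 7, 8, 3, 6, 4, 1]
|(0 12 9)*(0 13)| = 4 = |(0 12 9 13)|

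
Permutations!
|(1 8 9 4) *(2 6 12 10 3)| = 20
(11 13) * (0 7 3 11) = (0 7 3 11 13) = [7, 1, 2, 11, 4, 5, 6, 3, 8, 9, 10, 13, 12, 0]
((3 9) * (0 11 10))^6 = (11)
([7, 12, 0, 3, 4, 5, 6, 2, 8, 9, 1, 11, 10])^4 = (0 7 2)(1 12 10)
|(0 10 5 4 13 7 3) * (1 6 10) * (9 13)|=|(0 1 6 10 5 4 9 13 7 3)|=10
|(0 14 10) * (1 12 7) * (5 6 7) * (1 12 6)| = 15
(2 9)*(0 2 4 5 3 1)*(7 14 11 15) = (0 2 9 4 5 3 1)(7 14 11 15) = [2, 0, 9, 1, 5, 3, 6, 14, 8, 4, 10, 15, 12, 13, 11, 7]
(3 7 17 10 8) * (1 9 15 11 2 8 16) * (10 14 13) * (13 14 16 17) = (1 9 15 11 2 8 3 7 13 10 17 16) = [0, 9, 8, 7, 4, 5, 6, 13, 3, 15, 17, 2, 12, 10, 14, 11, 1, 16]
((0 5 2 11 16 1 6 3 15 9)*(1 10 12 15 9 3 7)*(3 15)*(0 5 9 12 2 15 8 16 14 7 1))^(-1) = (0 7 14 11 2 10 16 8 15 5 9)(1 6)(3 12)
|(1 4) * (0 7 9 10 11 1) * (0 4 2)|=7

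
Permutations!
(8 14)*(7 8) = (7 8 14) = [0, 1, 2, 3, 4, 5, 6, 8, 14, 9, 10, 11, 12, 13, 7]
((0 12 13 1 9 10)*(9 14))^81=((0 12 13 1 14 9 10))^81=(0 14 12 9 13 10 1)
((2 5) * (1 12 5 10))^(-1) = (1 10 2 5 12) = ((1 12 5 2 10))^(-1)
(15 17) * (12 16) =[0, 1, 2, 3, 4, 5, 6, 7, 8, 9, 10, 11, 16, 13, 14, 17, 12, 15] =(12 16)(15 17)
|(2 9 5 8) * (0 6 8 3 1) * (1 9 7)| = 6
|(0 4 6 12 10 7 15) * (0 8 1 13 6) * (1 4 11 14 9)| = 13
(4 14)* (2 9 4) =(2 9 4 14) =[0, 1, 9, 3, 14, 5, 6, 7, 8, 4, 10, 11, 12, 13, 2]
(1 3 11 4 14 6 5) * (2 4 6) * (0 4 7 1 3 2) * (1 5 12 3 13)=(0 4 14)(1 2 7 5 13)(3 11 6 12)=[4, 2, 7, 11, 14, 13, 12, 5, 8, 9, 10, 6, 3, 1, 0]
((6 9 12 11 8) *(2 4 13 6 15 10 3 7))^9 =((2 4 13 6 9 12 11 8 15 10 3 7))^9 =(2 10 11 6)(3 8 9 4)(7 15 12 13)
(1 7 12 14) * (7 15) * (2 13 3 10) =(1 15 7 12 14)(2 13 3 10) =[0, 15, 13, 10, 4, 5, 6, 12, 8, 9, 2, 11, 14, 3, 1, 7]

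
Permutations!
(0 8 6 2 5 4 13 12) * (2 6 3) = (0 8 3 2 5 4 13 12) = [8, 1, 5, 2, 13, 4, 6, 7, 3, 9, 10, 11, 0, 12]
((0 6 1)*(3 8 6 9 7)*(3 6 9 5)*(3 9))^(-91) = ((0 5 9 7 6 1)(3 8))^(-91) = (0 1 6 7 9 5)(3 8)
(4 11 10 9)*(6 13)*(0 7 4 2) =(0 7 4 11 10 9 2)(6 13) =[7, 1, 0, 3, 11, 5, 13, 4, 8, 2, 9, 10, 12, 6]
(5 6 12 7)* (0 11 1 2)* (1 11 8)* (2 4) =[8, 4, 0, 3, 2, 6, 12, 5, 1, 9, 10, 11, 7] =(0 8 1 4 2)(5 6 12 7)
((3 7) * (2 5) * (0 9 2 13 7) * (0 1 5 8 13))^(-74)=((0 9 2 8 13 7 3 1 5))^(-74)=(0 1 7 8 9 5 3 13 2)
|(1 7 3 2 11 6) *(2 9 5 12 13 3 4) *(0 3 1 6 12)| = |(0 3 9 5)(1 7 4 2 11 12 13)| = 28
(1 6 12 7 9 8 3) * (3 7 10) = [0, 6, 2, 1, 4, 5, 12, 9, 7, 8, 3, 11, 10] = (1 6 12 10 3)(7 9 8)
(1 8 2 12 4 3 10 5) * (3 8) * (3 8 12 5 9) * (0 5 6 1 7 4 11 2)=(0 5 7 4 12 11 2 6 1 8)(3 10 9)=[5, 8, 6, 10, 12, 7, 1, 4, 0, 3, 9, 2, 11]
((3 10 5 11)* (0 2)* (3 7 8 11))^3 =((0 2)(3 10 5)(7 8 11))^3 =(11)(0 2)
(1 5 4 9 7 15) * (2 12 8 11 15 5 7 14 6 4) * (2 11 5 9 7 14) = (1 14 6 4 7 9 2 12 8 5 11 15) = [0, 14, 12, 3, 7, 11, 4, 9, 5, 2, 10, 15, 8, 13, 6, 1]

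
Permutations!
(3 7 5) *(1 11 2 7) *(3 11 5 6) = [0, 5, 7, 1, 4, 11, 3, 6, 8, 9, 10, 2] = (1 5 11 2 7 6 3)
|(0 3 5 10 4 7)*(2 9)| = 6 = |(0 3 5 10 4 7)(2 9)|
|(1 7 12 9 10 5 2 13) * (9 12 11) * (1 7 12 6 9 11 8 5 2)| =|(1 12 6 9 10 2 13 7 8 5)| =10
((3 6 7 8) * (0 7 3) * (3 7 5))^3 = ((0 5 3 6 7 8))^3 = (0 6)(3 8)(5 7)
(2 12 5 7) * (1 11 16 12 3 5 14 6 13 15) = (1 11 16 12 14 6 13 15)(2 3 5 7) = [0, 11, 3, 5, 4, 7, 13, 2, 8, 9, 10, 16, 14, 15, 6, 1, 12]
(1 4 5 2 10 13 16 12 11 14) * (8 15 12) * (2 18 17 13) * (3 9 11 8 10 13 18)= (1 4 5 3 9 11 14)(2 13 16 10)(8 15 12)(17 18)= [0, 4, 13, 9, 5, 3, 6, 7, 15, 11, 2, 14, 8, 16, 1, 12, 10, 18, 17]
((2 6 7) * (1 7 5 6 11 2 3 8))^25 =((1 7 3 8)(2 11)(5 6))^25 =(1 7 3 8)(2 11)(5 6)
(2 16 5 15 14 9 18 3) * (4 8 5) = (2 16 4 8 5 15 14 9 18 3) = [0, 1, 16, 2, 8, 15, 6, 7, 5, 18, 10, 11, 12, 13, 9, 14, 4, 17, 3]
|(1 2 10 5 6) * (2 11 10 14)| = |(1 11 10 5 6)(2 14)| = 10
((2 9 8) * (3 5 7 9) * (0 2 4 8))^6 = (9)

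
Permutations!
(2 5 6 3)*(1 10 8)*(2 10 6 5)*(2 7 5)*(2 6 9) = (1 9 2 7 5 6 3 10 8) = [0, 9, 7, 10, 4, 6, 3, 5, 1, 2, 8]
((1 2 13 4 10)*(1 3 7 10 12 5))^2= ((1 2 13 4 12 5)(3 7 10))^2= (1 13 12)(2 4 5)(3 10 7)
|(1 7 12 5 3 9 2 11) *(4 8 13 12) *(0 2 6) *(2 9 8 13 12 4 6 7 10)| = 4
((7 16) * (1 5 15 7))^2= ((1 5 15 7 16))^2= (1 15 16 5 7)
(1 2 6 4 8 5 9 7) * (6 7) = [0, 2, 7, 3, 8, 9, 4, 1, 5, 6] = (1 2 7)(4 8 5 9 6)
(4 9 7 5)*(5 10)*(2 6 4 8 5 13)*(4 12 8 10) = (2 6 12 8 5 10 13)(4 9 7) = [0, 1, 6, 3, 9, 10, 12, 4, 5, 7, 13, 11, 8, 2]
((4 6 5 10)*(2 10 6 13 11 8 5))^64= ((2 10 4 13 11 8 5 6))^64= (13)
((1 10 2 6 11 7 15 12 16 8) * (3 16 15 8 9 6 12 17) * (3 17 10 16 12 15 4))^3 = (17)(1 6 8 9 7 16 11)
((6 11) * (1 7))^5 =((1 7)(6 11))^5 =(1 7)(6 11)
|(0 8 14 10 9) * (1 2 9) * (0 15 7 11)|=10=|(0 8 14 10 1 2 9 15 7 11)|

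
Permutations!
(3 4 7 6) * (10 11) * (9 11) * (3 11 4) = (4 7 6 11 10 9) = [0, 1, 2, 3, 7, 5, 11, 6, 8, 4, 9, 10]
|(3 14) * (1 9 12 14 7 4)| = |(1 9 12 14 3 7 4)| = 7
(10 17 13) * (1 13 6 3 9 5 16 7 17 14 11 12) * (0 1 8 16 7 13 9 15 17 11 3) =(0 1 9 5 7 11 12 8 16 13 10 14 3 15 17 6) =[1, 9, 2, 15, 4, 7, 0, 11, 16, 5, 14, 12, 8, 10, 3, 17, 13, 6]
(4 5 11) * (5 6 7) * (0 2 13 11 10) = [2, 1, 13, 3, 6, 10, 7, 5, 8, 9, 0, 4, 12, 11] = (0 2 13 11 4 6 7 5 10)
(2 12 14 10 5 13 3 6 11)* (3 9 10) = (2 12 14 3 6 11)(5 13 9 10) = [0, 1, 12, 6, 4, 13, 11, 7, 8, 10, 5, 2, 14, 9, 3]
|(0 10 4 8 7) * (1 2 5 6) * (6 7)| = 9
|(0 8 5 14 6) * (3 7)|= 10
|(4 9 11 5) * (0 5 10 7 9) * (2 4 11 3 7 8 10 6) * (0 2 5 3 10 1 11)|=|(0 3 7 9 10 8 1 11 6 5)(2 4)|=10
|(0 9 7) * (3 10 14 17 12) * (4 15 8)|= |(0 9 7)(3 10 14 17 12)(4 15 8)|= 15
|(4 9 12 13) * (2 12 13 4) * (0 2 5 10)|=8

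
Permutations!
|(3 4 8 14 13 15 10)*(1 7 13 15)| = 6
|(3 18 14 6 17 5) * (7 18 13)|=|(3 13 7 18 14 6 17 5)|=8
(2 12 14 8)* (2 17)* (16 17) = (2 12 14 8 16 17) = [0, 1, 12, 3, 4, 5, 6, 7, 16, 9, 10, 11, 14, 13, 8, 15, 17, 2]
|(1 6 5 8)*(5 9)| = |(1 6 9 5 8)| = 5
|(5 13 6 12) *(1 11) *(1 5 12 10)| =6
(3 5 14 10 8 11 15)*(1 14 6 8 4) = (1 14 10 4)(3 5 6 8 11 15) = [0, 14, 2, 5, 1, 6, 8, 7, 11, 9, 4, 15, 12, 13, 10, 3]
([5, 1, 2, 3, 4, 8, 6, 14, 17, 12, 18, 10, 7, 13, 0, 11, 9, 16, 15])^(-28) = (18)(0 14 7 12 9 16 17 8 5)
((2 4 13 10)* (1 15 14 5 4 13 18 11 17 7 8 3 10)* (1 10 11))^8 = (1 14 4)(2 10 13)(3 7 11 8 17)(5 18 15)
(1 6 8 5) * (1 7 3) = [0, 6, 2, 1, 4, 7, 8, 3, 5] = (1 6 8 5 7 3)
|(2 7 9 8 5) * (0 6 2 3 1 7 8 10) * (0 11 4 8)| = |(0 6 2)(1 7 9 10 11 4 8 5 3)| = 9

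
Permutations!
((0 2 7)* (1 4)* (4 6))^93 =((0 2 7)(1 6 4))^93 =(7)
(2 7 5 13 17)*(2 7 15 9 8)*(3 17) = [0, 1, 15, 17, 4, 13, 6, 5, 2, 8, 10, 11, 12, 3, 14, 9, 16, 7] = (2 15 9 8)(3 17 7 5 13)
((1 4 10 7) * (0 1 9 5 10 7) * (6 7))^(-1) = ((0 1 4 6 7 9 5 10))^(-1) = (0 10 5 9 7 6 4 1)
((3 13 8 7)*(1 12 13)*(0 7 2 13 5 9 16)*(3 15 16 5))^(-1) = (0 16 15 7)(1 3 12)(2 8 13)(5 9) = ((0 7 15 16)(1 12 3)(2 13 8)(5 9))^(-1)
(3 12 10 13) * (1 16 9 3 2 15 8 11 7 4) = (1 16 9 3 12 10 13 2 15 8 11 7 4) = [0, 16, 15, 12, 1, 5, 6, 4, 11, 3, 13, 7, 10, 2, 14, 8, 9]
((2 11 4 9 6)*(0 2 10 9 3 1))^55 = (0 2 11 4 3 1)(6 10 9)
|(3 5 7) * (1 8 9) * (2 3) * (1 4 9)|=4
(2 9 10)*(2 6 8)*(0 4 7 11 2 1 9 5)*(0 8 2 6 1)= (0 4 7 11 6 2 5 8)(1 9 10)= [4, 9, 5, 3, 7, 8, 2, 11, 0, 10, 1, 6]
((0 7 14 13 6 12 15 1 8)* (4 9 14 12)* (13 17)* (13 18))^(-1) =(0 8 1 15 12 7)(4 6 13 18 17 14 9)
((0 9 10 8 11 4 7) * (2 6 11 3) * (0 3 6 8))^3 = (2 11 3 6 7 8 4)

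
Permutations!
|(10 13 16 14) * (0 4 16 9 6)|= |(0 4 16 14 10 13 9 6)|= 8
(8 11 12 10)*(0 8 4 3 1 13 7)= (0 8 11 12 10 4 3 1 13 7)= [8, 13, 2, 1, 3, 5, 6, 0, 11, 9, 4, 12, 10, 7]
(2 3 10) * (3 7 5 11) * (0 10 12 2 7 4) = (0 10 7 5 11 3 12 2 4) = [10, 1, 4, 12, 0, 11, 6, 5, 8, 9, 7, 3, 2]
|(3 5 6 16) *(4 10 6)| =6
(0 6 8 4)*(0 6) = [0, 1, 2, 3, 6, 5, 8, 7, 4] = (4 6 8)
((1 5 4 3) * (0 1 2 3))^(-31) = (0 1 5 4)(2 3)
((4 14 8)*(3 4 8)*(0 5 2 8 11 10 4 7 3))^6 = (0 4 11 2)(5 14 10 8)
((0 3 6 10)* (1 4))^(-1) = ((0 3 6 10)(1 4))^(-1) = (0 10 6 3)(1 4)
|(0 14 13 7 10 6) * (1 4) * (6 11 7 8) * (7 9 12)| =10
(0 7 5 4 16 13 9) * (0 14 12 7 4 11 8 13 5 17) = (0 4 16 5 11 8 13 9 14 12 7 17) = [4, 1, 2, 3, 16, 11, 6, 17, 13, 14, 10, 8, 7, 9, 12, 15, 5, 0]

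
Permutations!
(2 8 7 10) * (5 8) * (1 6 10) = (1 6 10 2 5 8 7) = [0, 6, 5, 3, 4, 8, 10, 1, 7, 9, 2]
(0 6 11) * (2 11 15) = (0 6 15 2 11) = [6, 1, 11, 3, 4, 5, 15, 7, 8, 9, 10, 0, 12, 13, 14, 2]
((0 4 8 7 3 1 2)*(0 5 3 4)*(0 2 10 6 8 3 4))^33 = ((0 2 5 4 3 1 10 6 8 7))^33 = (0 4 10 7 5 1 8 2 3 6)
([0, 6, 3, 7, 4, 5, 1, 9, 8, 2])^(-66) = (2 7)(3 9)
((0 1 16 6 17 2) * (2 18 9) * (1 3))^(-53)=((0 3 1 16 6 17 18 9 2))^(-53)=(0 3 1 16 6 17 18 9 2)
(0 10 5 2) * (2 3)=(0 10 5 3 2)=[10, 1, 0, 2, 4, 3, 6, 7, 8, 9, 5]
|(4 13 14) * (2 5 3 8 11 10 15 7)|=|(2 5 3 8 11 10 15 7)(4 13 14)|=24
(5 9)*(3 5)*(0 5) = (0 5 9 3) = [5, 1, 2, 0, 4, 9, 6, 7, 8, 3]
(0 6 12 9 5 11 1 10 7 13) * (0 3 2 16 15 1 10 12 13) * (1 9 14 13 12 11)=[6, 11, 16, 2, 4, 1, 12, 0, 8, 5, 7, 10, 14, 3, 13, 9, 15]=(0 6 12 14 13 3 2 16 15 9 5 1 11 10 7)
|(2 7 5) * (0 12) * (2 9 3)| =|(0 12)(2 7 5 9 3)| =10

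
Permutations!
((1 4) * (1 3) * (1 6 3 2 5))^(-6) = ((1 4 2 5)(3 6))^(-6) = (6)(1 2)(4 5)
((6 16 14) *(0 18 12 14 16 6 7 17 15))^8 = (0 18 12 14 7 17 15)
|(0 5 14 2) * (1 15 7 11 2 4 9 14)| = |(0 5 1 15 7 11 2)(4 9 14)| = 21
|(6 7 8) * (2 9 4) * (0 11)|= |(0 11)(2 9 4)(6 7 8)|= 6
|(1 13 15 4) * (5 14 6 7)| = 4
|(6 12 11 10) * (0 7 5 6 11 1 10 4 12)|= 20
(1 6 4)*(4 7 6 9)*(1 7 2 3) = (1 9 4 7 6 2 3) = [0, 9, 3, 1, 7, 5, 2, 6, 8, 4]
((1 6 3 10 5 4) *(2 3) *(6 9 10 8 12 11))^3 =(1 5 9 4 10)(2 12)(3 11)(6 8)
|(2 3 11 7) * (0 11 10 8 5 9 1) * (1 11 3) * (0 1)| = |(0 3 10 8 5 9 11 7 2)| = 9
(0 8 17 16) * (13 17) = (0 8 13 17 16) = [8, 1, 2, 3, 4, 5, 6, 7, 13, 9, 10, 11, 12, 17, 14, 15, 0, 16]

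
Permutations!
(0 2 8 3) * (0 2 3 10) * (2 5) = (0 3 5 2 8 10) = [3, 1, 8, 5, 4, 2, 6, 7, 10, 9, 0]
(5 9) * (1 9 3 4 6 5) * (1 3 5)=(1 9 3 4 6)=[0, 9, 2, 4, 6, 5, 1, 7, 8, 3]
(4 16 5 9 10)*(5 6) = (4 16 6 5 9 10) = [0, 1, 2, 3, 16, 9, 5, 7, 8, 10, 4, 11, 12, 13, 14, 15, 6]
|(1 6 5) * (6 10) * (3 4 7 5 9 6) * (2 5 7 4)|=10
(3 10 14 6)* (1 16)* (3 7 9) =[0, 16, 2, 10, 4, 5, 7, 9, 8, 3, 14, 11, 12, 13, 6, 15, 1] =(1 16)(3 10 14 6 7 9)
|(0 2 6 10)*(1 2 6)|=6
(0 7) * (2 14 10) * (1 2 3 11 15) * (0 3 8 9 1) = (0 7 3 11 15)(1 2 14 10 8 9) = [7, 2, 14, 11, 4, 5, 6, 3, 9, 1, 8, 15, 12, 13, 10, 0]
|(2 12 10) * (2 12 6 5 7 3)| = 10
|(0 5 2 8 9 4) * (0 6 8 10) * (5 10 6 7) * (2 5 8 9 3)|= |(0 10)(2 6 9 4 7 8 3)|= 14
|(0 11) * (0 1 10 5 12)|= |(0 11 1 10 5 12)|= 6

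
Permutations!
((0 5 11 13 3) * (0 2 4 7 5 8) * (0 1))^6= (2 3 13 11 5 7 4)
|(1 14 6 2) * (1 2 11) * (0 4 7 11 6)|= 6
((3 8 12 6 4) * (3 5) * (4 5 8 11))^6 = ((3 11 4 8 12 6 5))^6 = (3 5 6 12 8 4 11)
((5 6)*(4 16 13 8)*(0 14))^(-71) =((0 14)(4 16 13 8)(5 6))^(-71) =(0 14)(4 16 13 8)(5 6)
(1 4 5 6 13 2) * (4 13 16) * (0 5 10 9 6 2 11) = (0 5 2 1 13 11)(4 10 9 6 16) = [5, 13, 1, 3, 10, 2, 16, 7, 8, 6, 9, 0, 12, 11, 14, 15, 4]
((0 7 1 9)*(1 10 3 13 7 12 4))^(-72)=((0 12 4 1 9)(3 13 7 10))^(-72)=(13)(0 1 12 9 4)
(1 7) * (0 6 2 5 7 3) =[6, 3, 5, 0, 4, 7, 2, 1] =(0 6 2 5 7 1 3)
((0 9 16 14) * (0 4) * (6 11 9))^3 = ((0 6 11 9 16 14 4))^3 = (0 9 4 11 14 6 16)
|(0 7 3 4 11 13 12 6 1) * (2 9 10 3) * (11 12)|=10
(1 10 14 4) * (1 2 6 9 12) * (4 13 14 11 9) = (1 10 11 9 12)(2 6 4)(13 14) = [0, 10, 6, 3, 2, 5, 4, 7, 8, 12, 11, 9, 1, 14, 13]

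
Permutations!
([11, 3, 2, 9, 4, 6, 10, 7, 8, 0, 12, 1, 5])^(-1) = [9, 11, 2, 1, 4, 12, 5, 7, 8, 3, 6, 0, 10]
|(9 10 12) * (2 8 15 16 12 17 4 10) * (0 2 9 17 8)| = |(0 2)(4 10 8 15 16 12 17)| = 14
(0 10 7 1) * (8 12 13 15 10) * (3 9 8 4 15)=(0 4 15 10 7 1)(3 9 8 12 13)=[4, 0, 2, 9, 15, 5, 6, 1, 12, 8, 7, 11, 13, 3, 14, 10]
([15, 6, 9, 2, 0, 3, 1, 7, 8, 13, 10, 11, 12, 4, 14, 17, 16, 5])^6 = (0 9 5)(2 17 4)(3 15 13)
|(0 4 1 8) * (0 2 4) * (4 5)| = |(1 8 2 5 4)| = 5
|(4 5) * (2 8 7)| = |(2 8 7)(4 5)| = 6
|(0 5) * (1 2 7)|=6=|(0 5)(1 2 7)|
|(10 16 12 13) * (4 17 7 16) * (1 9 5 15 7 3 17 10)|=8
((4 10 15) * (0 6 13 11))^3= (15)(0 11 13 6)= ((0 6 13 11)(4 10 15))^3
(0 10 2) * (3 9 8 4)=(0 10 2)(3 9 8 4)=[10, 1, 0, 9, 3, 5, 6, 7, 4, 8, 2]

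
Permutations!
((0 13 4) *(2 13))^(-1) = (0 4 13 2)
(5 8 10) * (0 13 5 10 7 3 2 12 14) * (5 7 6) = (0 13 7 3 2 12 14)(5 8 6) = [13, 1, 12, 2, 4, 8, 5, 3, 6, 9, 10, 11, 14, 7, 0]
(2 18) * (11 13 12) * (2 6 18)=(6 18)(11 13 12)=[0, 1, 2, 3, 4, 5, 18, 7, 8, 9, 10, 13, 11, 12, 14, 15, 16, 17, 6]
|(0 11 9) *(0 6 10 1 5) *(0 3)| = |(0 11 9 6 10 1 5 3)| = 8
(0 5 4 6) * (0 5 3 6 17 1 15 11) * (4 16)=(0 3 6 5 16 4 17 1 15 11)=[3, 15, 2, 6, 17, 16, 5, 7, 8, 9, 10, 0, 12, 13, 14, 11, 4, 1]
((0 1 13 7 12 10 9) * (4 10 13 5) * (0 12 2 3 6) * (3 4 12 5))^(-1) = (0 6 3 1)(2 7 13 12 5 9 10 4)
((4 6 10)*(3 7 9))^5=(3 9 7)(4 10 6)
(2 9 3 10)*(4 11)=(2 9 3 10)(4 11)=[0, 1, 9, 10, 11, 5, 6, 7, 8, 3, 2, 4]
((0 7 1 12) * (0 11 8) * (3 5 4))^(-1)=(0 8 11 12 1 7)(3 4 5)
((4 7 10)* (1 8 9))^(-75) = (10)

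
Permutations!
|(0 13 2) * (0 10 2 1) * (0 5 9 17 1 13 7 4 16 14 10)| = 28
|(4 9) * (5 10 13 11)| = |(4 9)(5 10 13 11)| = 4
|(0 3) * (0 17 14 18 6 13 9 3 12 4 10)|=|(0 12 4 10)(3 17 14 18 6 13 9)|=28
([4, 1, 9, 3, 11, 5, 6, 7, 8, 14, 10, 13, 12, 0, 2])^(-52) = [0, 1, 14, 3, 4, 5, 6, 7, 8, 2, 10, 11, 12, 13, 9]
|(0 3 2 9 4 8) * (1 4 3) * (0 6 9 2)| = 7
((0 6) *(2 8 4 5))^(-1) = ((0 6)(2 8 4 5))^(-1) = (0 6)(2 5 4 8)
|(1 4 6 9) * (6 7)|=5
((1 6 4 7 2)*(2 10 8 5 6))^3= (1 2)(4 8)(5 7)(6 10)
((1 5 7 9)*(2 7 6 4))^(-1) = (1 9 7 2 4 6 5)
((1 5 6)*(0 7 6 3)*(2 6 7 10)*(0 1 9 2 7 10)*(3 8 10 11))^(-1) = ((1 5 8 10 7 11 3)(2 6 9))^(-1) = (1 3 11 7 10 8 5)(2 9 6)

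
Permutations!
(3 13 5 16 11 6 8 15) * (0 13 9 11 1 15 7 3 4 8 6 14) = (0 13 5 16 1 15 4 8 7 3 9 11 14) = [13, 15, 2, 9, 8, 16, 6, 3, 7, 11, 10, 14, 12, 5, 0, 4, 1]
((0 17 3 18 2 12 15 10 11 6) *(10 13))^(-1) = ((0 17 3 18 2 12 15 13 10 11 6))^(-1) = (0 6 11 10 13 15 12 2 18 3 17)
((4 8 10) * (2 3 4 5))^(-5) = (2 3 4 8 10 5) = ((2 3 4 8 10 5))^(-5)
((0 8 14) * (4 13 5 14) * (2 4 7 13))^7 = (0 8 7 13 5 14)(2 4)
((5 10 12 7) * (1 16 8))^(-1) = ((1 16 8)(5 10 12 7))^(-1) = (1 8 16)(5 7 12 10)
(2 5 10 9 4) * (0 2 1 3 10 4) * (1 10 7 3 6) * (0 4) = (0 2 5)(1 6)(3 7)(4 10 9) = [2, 6, 5, 7, 10, 0, 1, 3, 8, 4, 9]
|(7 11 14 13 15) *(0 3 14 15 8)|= |(0 3 14 13 8)(7 11 15)|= 15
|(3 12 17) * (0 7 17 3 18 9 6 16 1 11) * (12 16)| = 11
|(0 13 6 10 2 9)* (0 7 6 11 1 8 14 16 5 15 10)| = 14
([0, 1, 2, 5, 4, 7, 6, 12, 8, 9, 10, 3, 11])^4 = (3 11 12 7 5)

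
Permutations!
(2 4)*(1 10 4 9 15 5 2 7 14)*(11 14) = (1 10 4 7 11 14)(2 9 15 5) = [0, 10, 9, 3, 7, 2, 6, 11, 8, 15, 4, 14, 12, 13, 1, 5]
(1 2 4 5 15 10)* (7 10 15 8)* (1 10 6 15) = [0, 2, 4, 3, 5, 8, 15, 6, 7, 9, 10, 11, 12, 13, 14, 1] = (1 2 4 5 8 7 6 15)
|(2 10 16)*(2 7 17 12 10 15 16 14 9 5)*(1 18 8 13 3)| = |(1 18 8 13 3)(2 15 16 7 17 12 10 14 9 5)| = 10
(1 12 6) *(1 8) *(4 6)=(1 12 4 6 8)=[0, 12, 2, 3, 6, 5, 8, 7, 1, 9, 10, 11, 4]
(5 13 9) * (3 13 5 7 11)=(3 13 9 7 11)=[0, 1, 2, 13, 4, 5, 6, 11, 8, 7, 10, 3, 12, 9]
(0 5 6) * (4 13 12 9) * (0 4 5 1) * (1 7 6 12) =(0 7 6 4 13 1)(5 12 9) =[7, 0, 2, 3, 13, 12, 4, 6, 8, 5, 10, 11, 9, 1]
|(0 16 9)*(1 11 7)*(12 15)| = |(0 16 9)(1 11 7)(12 15)| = 6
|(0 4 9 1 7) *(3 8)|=10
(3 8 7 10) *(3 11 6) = [0, 1, 2, 8, 4, 5, 3, 10, 7, 9, 11, 6] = (3 8 7 10 11 6)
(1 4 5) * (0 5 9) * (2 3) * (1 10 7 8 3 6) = (0 5 10 7 8 3 2 6 1 4 9) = [5, 4, 6, 2, 9, 10, 1, 8, 3, 0, 7]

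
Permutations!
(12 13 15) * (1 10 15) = (1 10 15 12 13) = [0, 10, 2, 3, 4, 5, 6, 7, 8, 9, 15, 11, 13, 1, 14, 12]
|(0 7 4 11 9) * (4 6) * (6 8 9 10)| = 4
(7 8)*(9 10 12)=(7 8)(9 10 12)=[0, 1, 2, 3, 4, 5, 6, 8, 7, 10, 12, 11, 9]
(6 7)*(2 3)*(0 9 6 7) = (0 9 6)(2 3) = [9, 1, 3, 2, 4, 5, 0, 7, 8, 6]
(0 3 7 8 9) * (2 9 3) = [2, 1, 9, 7, 4, 5, 6, 8, 3, 0] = (0 2 9)(3 7 8)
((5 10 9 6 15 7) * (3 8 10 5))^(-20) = ((3 8 10 9 6 15 7))^(-20) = (3 8 10 9 6 15 7)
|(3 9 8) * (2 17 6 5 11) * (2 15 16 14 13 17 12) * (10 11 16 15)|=6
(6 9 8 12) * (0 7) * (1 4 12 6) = (0 7)(1 4 12)(6 9 8) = [7, 4, 2, 3, 12, 5, 9, 0, 6, 8, 10, 11, 1]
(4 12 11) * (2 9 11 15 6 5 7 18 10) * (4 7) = (2 9 11 7 18 10)(4 12 15 6 5) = [0, 1, 9, 3, 12, 4, 5, 18, 8, 11, 2, 7, 15, 13, 14, 6, 16, 17, 10]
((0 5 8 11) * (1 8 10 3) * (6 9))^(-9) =(0 8 3 5 11 1 10)(6 9) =((0 5 10 3 1 8 11)(6 9))^(-9)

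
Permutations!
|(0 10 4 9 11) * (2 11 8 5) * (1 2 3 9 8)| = 10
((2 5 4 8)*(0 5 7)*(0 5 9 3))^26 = (0 3 9)(2 7 5 4 8)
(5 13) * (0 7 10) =(0 7 10)(5 13) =[7, 1, 2, 3, 4, 13, 6, 10, 8, 9, 0, 11, 12, 5]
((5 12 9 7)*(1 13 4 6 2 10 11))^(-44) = (1 10 6 13 11 2 4)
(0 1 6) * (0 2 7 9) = (0 1 6 2 7 9) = [1, 6, 7, 3, 4, 5, 2, 9, 8, 0]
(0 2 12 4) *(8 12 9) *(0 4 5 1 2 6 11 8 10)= (0 6 11 8 12 5 1 2 9 10)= [6, 2, 9, 3, 4, 1, 11, 7, 12, 10, 0, 8, 5]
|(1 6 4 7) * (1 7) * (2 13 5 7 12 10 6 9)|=|(1 9 2 13 5 7 12 10 6 4)|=10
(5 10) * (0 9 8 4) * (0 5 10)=(10)(0 9 8 4 5)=[9, 1, 2, 3, 5, 0, 6, 7, 4, 8, 10]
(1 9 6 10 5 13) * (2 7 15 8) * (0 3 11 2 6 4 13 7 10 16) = [3, 9, 10, 11, 13, 7, 16, 15, 6, 4, 5, 2, 12, 1, 14, 8, 0] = (0 3 11 2 10 5 7 15 8 6 16)(1 9 4 13)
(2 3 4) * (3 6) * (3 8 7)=[0, 1, 6, 4, 2, 5, 8, 3, 7]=(2 6 8 7 3 4)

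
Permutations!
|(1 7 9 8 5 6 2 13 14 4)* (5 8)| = |(1 7 9 5 6 2 13 14 4)| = 9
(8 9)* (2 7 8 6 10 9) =(2 7 8)(6 10 9) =[0, 1, 7, 3, 4, 5, 10, 8, 2, 6, 9]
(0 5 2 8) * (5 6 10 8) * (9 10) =[6, 1, 5, 3, 4, 2, 9, 7, 0, 10, 8] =(0 6 9 10 8)(2 5)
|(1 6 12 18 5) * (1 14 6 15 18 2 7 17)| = 10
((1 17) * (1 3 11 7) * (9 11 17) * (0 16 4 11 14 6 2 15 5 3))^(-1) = (0 17 3 5 15 2 6 14 9 1 7 11 4 16)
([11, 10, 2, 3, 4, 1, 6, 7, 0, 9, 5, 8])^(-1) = [8, 5, 2, 3, 4, 10, 6, 7, 11, 9, 1, 0]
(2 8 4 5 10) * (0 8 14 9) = (0 8 4 5 10 2 14 9) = [8, 1, 14, 3, 5, 10, 6, 7, 4, 0, 2, 11, 12, 13, 9]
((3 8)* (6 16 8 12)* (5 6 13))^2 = (3 13 6 8 12 5 16)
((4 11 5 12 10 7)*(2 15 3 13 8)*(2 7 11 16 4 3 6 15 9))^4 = (16)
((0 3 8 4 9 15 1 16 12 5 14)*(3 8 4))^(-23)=(0 14 5 12 16 1 15 9 4 3 8)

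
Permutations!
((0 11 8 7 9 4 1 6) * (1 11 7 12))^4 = ((0 7 9 4 11 8 12 1 6))^4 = (0 11 6 4 1 9 12 7 8)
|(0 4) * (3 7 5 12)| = 4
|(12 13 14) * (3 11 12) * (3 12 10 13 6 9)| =8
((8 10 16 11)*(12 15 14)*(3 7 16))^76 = (3 8 16)(7 10 11)(12 15 14)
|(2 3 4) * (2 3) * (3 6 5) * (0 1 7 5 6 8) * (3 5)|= 6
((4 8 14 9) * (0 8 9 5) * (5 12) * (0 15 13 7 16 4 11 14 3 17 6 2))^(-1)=(0 2 6 17 3 8)(4 16 7 13 15 5 12 14 11 9)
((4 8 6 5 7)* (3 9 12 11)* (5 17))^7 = ((3 9 12 11)(4 8 6 17 5 7))^7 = (3 11 12 9)(4 8 6 17 5 7)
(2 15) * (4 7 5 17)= [0, 1, 15, 3, 7, 17, 6, 5, 8, 9, 10, 11, 12, 13, 14, 2, 16, 4]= (2 15)(4 7 5 17)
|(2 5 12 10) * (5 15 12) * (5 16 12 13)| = 7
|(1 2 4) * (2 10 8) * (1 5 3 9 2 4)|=8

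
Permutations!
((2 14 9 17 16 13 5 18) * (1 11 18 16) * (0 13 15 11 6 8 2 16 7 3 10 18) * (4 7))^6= (0 10 13 18 5 16 4 15 7 11 3)(1 17 9 14 2 8 6)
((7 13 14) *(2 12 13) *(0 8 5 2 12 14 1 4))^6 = ((0 8 5 2 14 7 12 13 1 4))^6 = (0 12 5 1 14)(2 4 7 8 13)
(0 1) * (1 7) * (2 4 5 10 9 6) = [7, 0, 4, 3, 5, 10, 2, 1, 8, 6, 9] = (0 7 1)(2 4 5 10 9 6)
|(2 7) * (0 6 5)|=6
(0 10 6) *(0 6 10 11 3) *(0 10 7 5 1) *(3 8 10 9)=(0 11 8 10 7 5 1)(3 9)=[11, 0, 2, 9, 4, 1, 6, 5, 10, 3, 7, 8]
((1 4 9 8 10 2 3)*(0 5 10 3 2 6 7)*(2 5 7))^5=(0 7)(2 5 10 6)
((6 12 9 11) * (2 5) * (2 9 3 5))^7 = (3 5 9 11 6 12)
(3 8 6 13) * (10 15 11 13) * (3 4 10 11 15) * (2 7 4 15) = (2 7 4 10 3 8 6 11 13 15) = [0, 1, 7, 8, 10, 5, 11, 4, 6, 9, 3, 13, 12, 15, 14, 2]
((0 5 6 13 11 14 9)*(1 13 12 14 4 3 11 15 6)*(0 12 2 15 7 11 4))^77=((0 5 1 13 7 11)(2 15 6)(3 4)(9 12 14))^77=(0 11 7 13 1 5)(2 6 15)(3 4)(9 14 12)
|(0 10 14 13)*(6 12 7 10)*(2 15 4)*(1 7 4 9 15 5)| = 22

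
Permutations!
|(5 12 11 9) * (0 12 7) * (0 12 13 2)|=|(0 13 2)(5 7 12 11 9)|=15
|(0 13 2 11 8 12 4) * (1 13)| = |(0 1 13 2 11 8 12 4)| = 8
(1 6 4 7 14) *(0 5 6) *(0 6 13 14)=(0 5 13 14 1 6 4 7)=[5, 6, 2, 3, 7, 13, 4, 0, 8, 9, 10, 11, 12, 14, 1]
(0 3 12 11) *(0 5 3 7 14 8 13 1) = (0 7 14 8 13 1)(3 12 11 5) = [7, 0, 2, 12, 4, 3, 6, 14, 13, 9, 10, 5, 11, 1, 8]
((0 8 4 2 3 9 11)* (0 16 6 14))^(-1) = ((0 8 4 2 3 9 11 16 6 14))^(-1) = (0 14 6 16 11 9 3 2 4 8)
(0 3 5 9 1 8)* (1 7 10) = [3, 8, 2, 5, 4, 9, 6, 10, 0, 7, 1] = (0 3 5 9 7 10 1 8)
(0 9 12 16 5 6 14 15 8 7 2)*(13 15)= [9, 1, 0, 3, 4, 6, 14, 2, 7, 12, 10, 11, 16, 15, 13, 8, 5]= (0 9 12 16 5 6 14 13 15 8 7 2)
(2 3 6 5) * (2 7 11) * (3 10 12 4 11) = (2 10 12 4 11)(3 6 5 7) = [0, 1, 10, 6, 11, 7, 5, 3, 8, 9, 12, 2, 4]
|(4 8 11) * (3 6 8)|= |(3 6 8 11 4)|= 5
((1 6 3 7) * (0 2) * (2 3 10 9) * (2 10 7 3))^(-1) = ((0 2)(1 6 7)(9 10))^(-1) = (0 2)(1 7 6)(9 10)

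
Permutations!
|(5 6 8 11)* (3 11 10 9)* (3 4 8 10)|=|(3 11 5 6 10 9 4 8)|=8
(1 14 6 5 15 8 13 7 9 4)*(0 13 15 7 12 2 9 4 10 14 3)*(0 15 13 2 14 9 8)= [2, 3, 8, 15, 1, 7, 5, 4, 13, 10, 9, 11, 14, 12, 6, 0]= (0 2 8 13 12 14 6 5 7 4 1 3 15)(9 10)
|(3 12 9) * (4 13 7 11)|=|(3 12 9)(4 13 7 11)|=12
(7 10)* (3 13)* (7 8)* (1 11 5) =(1 11 5)(3 13)(7 10 8) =[0, 11, 2, 13, 4, 1, 6, 10, 7, 9, 8, 5, 12, 3]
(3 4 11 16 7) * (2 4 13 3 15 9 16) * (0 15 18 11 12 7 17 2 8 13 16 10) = (0 15 9 10)(2 4 12 7 18 11 8 13 3 16 17) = [15, 1, 4, 16, 12, 5, 6, 18, 13, 10, 0, 8, 7, 3, 14, 9, 17, 2, 11]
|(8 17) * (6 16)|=2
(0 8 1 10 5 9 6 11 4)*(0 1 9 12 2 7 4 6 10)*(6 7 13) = (0 8 9 10 5 12 2 13 6 11 7 4 1) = [8, 0, 13, 3, 1, 12, 11, 4, 9, 10, 5, 7, 2, 6]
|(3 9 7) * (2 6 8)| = |(2 6 8)(3 9 7)| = 3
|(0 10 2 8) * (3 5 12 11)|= 4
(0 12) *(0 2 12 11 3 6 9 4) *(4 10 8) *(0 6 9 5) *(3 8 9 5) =(0 11 8 4 6 3 5)(2 12)(9 10) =[11, 1, 12, 5, 6, 0, 3, 7, 4, 10, 9, 8, 2]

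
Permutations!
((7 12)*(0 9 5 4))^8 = (12)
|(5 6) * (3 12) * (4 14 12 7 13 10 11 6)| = |(3 7 13 10 11 6 5 4 14 12)| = 10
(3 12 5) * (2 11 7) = [0, 1, 11, 12, 4, 3, 6, 2, 8, 9, 10, 7, 5] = (2 11 7)(3 12 5)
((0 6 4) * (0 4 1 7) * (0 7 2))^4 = (7)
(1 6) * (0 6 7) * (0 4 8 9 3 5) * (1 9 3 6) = (0 1 7 4 8 3 5)(6 9) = [1, 7, 2, 5, 8, 0, 9, 4, 3, 6]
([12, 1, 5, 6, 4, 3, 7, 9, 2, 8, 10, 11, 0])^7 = [12, 1, 2, 3, 4, 5, 6, 7, 8, 9, 10, 11, 0]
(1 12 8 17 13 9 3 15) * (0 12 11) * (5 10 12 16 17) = (0 16 17 13 9 3 15 1 11)(5 10 12 8) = [16, 11, 2, 15, 4, 10, 6, 7, 5, 3, 12, 0, 8, 9, 14, 1, 17, 13]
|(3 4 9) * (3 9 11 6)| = 4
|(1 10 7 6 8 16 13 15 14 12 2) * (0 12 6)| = |(0 12 2 1 10 7)(6 8 16 13 15 14)| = 6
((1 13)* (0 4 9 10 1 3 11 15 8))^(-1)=((0 4 9 10 1 13 3 11 15 8))^(-1)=(0 8 15 11 3 13 1 10 9 4)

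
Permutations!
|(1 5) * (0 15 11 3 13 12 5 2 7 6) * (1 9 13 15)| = 60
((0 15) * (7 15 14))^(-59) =((0 14 7 15))^(-59) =(0 14 7 15)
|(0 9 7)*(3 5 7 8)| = |(0 9 8 3 5 7)| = 6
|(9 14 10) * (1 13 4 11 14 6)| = 8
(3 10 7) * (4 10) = (3 4 10 7) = [0, 1, 2, 4, 10, 5, 6, 3, 8, 9, 7]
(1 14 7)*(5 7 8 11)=(1 14 8 11 5 7)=[0, 14, 2, 3, 4, 7, 6, 1, 11, 9, 10, 5, 12, 13, 8]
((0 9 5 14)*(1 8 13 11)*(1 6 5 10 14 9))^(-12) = (0 10 5 11 8)(1 14 9 6 13)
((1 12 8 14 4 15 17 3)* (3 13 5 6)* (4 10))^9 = (1 5 15 14)(3 13 4 8)(6 17 10 12)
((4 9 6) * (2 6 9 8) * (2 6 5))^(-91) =((9)(2 5)(4 8 6))^(-91) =(9)(2 5)(4 6 8)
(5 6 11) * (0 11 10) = (0 11 5 6 10) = [11, 1, 2, 3, 4, 6, 10, 7, 8, 9, 0, 5]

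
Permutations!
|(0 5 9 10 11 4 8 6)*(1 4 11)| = 8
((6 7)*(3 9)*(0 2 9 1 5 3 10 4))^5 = (10)(1 3 5)(6 7)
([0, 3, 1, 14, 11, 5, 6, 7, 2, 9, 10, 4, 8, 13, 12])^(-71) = (1 3 14 12 8 2)(4 11)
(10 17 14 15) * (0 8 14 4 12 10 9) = (0 8 14 15 9)(4 12 10 17) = [8, 1, 2, 3, 12, 5, 6, 7, 14, 0, 17, 11, 10, 13, 15, 9, 16, 4]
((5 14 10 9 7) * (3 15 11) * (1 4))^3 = (15)(1 4)(5 9 14 7 10)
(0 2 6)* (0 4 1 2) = (1 2 6 4) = [0, 2, 6, 3, 1, 5, 4]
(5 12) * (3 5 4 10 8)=(3 5 12 4 10 8)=[0, 1, 2, 5, 10, 12, 6, 7, 3, 9, 8, 11, 4]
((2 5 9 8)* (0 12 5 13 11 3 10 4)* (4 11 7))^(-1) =(0 4 7 13 2 8 9 5 12)(3 11 10) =((0 12 5 9 8 2 13 7 4)(3 10 11))^(-1)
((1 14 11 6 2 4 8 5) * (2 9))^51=(1 4 6)(2 11 5)(8 9 14)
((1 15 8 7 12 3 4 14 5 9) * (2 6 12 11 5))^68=(1 5 7 15 9 11 8)(2 12 4)(3 14 6)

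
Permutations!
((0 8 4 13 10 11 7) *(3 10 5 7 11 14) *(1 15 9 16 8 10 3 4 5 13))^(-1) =(0 7 5 8 16 9 15 1 4 14 10)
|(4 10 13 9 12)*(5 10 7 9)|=12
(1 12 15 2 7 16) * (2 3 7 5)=(1 12 15 3 7 16)(2 5)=[0, 12, 5, 7, 4, 2, 6, 16, 8, 9, 10, 11, 15, 13, 14, 3, 1]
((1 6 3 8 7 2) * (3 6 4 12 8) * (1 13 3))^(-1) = (1 3 13 2 7 8 12 4)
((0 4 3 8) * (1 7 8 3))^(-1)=((0 4 1 7 8))^(-1)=(0 8 7 1 4)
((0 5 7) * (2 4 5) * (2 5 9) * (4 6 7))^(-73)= ((0 5 4 9 2 6 7))^(-73)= (0 2 5 6 4 7 9)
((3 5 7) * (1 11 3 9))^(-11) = (1 11 3 5 7 9)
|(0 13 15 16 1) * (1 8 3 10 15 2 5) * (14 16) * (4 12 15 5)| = |(0 13 2 4 12 15 14 16 8 3 10 5 1)| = 13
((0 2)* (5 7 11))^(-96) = (11)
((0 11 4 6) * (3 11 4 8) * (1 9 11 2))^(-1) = (0 6 4)(1 2 3 8 11 9)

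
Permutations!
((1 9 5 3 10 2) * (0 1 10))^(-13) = ((0 1 9 5 3)(2 10))^(-13) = (0 9 3 1 5)(2 10)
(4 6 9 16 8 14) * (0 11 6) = [11, 1, 2, 3, 0, 5, 9, 7, 14, 16, 10, 6, 12, 13, 4, 15, 8] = (0 11 6 9 16 8 14 4)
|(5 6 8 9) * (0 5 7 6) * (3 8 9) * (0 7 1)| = 6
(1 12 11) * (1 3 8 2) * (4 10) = (1 12 11 3 8 2)(4 10) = [0, 12, 1, 8, 10, 5, 6, 7, 2, 9, 4, 3, 11]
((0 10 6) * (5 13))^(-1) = (0 6 10)(5 13)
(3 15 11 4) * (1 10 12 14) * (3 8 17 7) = (1 10 12 14)(3 15 11 4 8 17 7) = [0, 10, 2, 15, 8, 5, 6, 3, 17, 9, 12, 4, 14, 13, 1, 11, 16, 7]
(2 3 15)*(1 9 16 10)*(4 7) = (1 9 16 10)(2 3 15)(4 7) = [0, 9, 3, 15, 7, 5, 6, 4, 8, 16, 1, 11, 12, 13, 14, 2, 10]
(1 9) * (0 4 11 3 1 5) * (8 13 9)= [4, 8, 2, 1, 11, 0, 6, 7, 13, 5, 10, 3, 12, 9]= (0 4 11 3 1 8 13 9 5)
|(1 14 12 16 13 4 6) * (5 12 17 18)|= 10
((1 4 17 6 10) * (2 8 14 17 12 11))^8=(1 6 14 2 12)(4 10 17 8 11)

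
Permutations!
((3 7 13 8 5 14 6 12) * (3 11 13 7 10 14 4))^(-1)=(3 4 5 8 13 11 12 6 14 10)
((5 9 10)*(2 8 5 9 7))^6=(10)(2 5)(7 8)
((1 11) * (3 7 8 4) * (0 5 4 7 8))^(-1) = (0 7 8 3 4 5)(1 11)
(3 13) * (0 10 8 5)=(0 10 8 5)(3 13)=[10, 1, 2, 13, 4, 0, 6, 7, 5, 9, 8, 11, 12, 3]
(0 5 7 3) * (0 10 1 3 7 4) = (0 5 4)(1 3 10) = [5, 3, 2, 10, 0, 4, 6, 7, 8, 9, 1]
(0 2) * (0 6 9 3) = (0 2 6 9 3) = [2, 1, 6, 0, 4, 5, 9, 7, 8, 3]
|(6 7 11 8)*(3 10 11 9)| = |(3 10 11 8 6 7 9)| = 7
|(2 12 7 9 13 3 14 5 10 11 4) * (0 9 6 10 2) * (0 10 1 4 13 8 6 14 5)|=15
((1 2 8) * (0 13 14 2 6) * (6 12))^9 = ((0 13 14 2 8 1 12 6))^9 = (0 13 14 2 8 1 12 6)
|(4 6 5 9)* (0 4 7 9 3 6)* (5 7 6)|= 6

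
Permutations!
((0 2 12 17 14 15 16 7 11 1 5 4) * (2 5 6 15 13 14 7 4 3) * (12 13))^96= ((0 5 3 2 13 14 12 17 7 11 1 6 15 16 4))^96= (0 12 15 2 11)(1 5 17 16 13)(3 7 4 14 6)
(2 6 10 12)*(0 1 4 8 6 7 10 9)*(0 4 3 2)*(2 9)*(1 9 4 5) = (0 9 5 1 3 4 8 6 2 7 10 12) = [9, 3, 7, 4, 8, 1, 2, 10, 6, 5, 12, 11, 0]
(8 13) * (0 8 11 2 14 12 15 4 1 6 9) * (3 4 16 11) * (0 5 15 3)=(0 8 13)(1 6 9 5 15 16 11 2 14 12 3 4)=[8, 6, 14, 4, 1, 15, 9, 7, 13, 5, 10, 2, 3, 0, 12, 16, 11]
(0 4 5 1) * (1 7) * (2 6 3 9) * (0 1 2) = (0 4 5 7 2 6 3 9) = [4, 1, 6, 9, 5, 7, 3, 2, 8, 0]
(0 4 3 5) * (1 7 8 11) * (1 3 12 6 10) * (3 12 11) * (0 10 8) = (0 4 11 12 6 8 3 5 10 1 7) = [4, 7, 2, 5, 11, 10, 8, 0, 3, 9, 1, 12, 6]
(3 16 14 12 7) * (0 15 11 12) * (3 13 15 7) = [7, 1, 2, 16, 4, 5, 6, 13, 8, 9, 10, 12, 3, 15, 0, 11, 14] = (0 7 13 15 11 12 3 16 14)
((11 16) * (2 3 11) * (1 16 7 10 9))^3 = ((1 16 2 3 11 7 10 9))^3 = (1 3 10 16 11 9 2 7)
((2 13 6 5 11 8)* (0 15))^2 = ((0 15)(2 13 6 5 11 8))^2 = (15)(2 6 11)(5 8 13)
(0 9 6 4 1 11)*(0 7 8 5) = [9, 11, 2, 3, 1, 0, 4, 8, 5, 6, 10, 7] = (0 9 6 4 1 11 7 8 5)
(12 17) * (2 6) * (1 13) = (1 13)(2 6)(12 17) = [0, 13, 6, 3, 4, 5, 2, 7, 8, 9, 10, 11, 17, 1, 14, 15, 16, 12]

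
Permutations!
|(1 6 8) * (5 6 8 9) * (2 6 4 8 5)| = 12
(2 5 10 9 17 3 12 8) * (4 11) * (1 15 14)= (1 15 14)(2 5 10 9 17 3 12 8)(4 11)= [0, 15, 5, 12, 11, 10, 6, 7, 2, 17, 9, 4, 8, 13, 1, 14, 16, 3]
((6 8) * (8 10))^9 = (10)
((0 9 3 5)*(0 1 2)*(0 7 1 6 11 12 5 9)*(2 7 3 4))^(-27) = (1 7)(2 3 9 4)(5 6 11 12)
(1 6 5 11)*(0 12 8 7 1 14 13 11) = (0 12 8 7 1 6 5)(11 14 13) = [12, 6, 2, 3, 4, 0, 5, 1, 7, 9, 10, 14, 8, 11, 13]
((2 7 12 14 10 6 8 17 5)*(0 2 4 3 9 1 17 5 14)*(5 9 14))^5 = ((0 2 7 12)(1 17 5 4 3 14 10 6 8 9))^5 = (0 2 7 12)(1 14)(3 9)(4 8)(5 6)(10 17)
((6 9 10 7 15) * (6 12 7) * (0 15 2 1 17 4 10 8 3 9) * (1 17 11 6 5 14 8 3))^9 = (0 14 2 6 5 7 11 10 12 1 4 15 8 17)(3 9)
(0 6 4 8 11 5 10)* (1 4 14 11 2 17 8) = (0 6 14 11 5 10)(1 4)(2 17 8) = [6, 4, 17, 3, 1, 10, 14, 7, 2, 9, 0, 5, 12, 13, 11, 15, 16, 8]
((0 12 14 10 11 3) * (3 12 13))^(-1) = ((0 13 3)(10 11 12 14))^(-1) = (0 3 13)(10 14 12 11)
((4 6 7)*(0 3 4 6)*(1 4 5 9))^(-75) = (0 9)(1 3)(4 5)(6 7)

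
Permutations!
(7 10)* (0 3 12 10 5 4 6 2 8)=(0 3 12 10 7 5 4 6 2 8)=[3, 1, 8, 12, 6, 4, 2, 5, 0, 9, 7, 11, 10]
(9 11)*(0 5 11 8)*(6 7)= [5, 1, 2, 3, 4, 11, 7, 6, 0, 8, 10, 9]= (0 5 11 9 8)(6 7)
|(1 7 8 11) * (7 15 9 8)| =|(1 15 9 8 11)| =5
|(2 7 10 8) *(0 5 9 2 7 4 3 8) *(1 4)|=10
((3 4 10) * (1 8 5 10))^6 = ((1 8 5 10 3 4))^6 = (10)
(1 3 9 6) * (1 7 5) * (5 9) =(1 3 5)(6 7 9) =[0, 3, 2, 5, 4, 1, 7, 9, 8, 6]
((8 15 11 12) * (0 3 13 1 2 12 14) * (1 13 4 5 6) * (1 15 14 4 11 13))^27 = ((0 3 11 4 5 6 15 13 1 2 12 8 14))^27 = (0 3 11 4 5 6 15 13 1 2 12 8 14)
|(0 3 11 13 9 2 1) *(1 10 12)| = 9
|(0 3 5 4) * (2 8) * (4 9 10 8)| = |(0 3 5 9 10 8 2 4)| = 8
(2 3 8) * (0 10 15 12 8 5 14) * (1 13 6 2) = (0 10 15 12 8 1 13 6 2 3 5 14) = [10, 13, 3, 5, 4, 14, 2, 7, 1, 9, 15, 11, 8, 6, 0, 12]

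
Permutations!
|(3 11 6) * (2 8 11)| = 5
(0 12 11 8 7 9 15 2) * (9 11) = (0 12 9 15 2)(7 11 8) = [12, 1, 0, 3, 4, 5, 6, 11, 7, 15, 10, 8, 9, 13, 14, 2]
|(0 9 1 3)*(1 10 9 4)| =|(0 4 1 3)(9 10)| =4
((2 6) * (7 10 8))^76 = (7 10 8)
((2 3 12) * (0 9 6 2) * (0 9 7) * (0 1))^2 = ((0 7 1)(2 3 12 9 6))^2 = (0 1 7)(2 12 6 3 9)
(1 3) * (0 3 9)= [3, 9, 2, 1, 4, 5, 6, 7, 8, 0]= (0 3 1 9)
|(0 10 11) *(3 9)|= 6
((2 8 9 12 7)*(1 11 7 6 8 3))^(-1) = (1 3 2 7 11)(6 12 9 8)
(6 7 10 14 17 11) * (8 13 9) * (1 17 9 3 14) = (1 17 11 6 7 10)(3 14 9 8 13) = [0, 17, 2, 14, 4, 5, 7, 10, 13, 8, 1, 6, 12, 3, 9, 15, 16, 11]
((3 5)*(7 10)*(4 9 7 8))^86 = ((3 5)(4 9 7 10 8))^86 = (4 9 7 10 8)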